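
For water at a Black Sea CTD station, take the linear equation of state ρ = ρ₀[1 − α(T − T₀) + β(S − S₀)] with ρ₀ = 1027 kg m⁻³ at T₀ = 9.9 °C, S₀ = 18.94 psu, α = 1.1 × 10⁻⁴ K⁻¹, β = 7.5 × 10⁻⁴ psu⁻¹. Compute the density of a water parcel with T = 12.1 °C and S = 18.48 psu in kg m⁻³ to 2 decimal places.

1026.40 kg m⁻³

T − T₀ = +2.2 K, S − S₀ = -0.46 psu.
Bracket = 1 − α·(+2.2) + β·(-0.46) = 1 + (-5.87 × 10⁻⁴) = 0.9994130.
ρ = 1027 × 0.9994130 = 1026.40 kg m⁻³.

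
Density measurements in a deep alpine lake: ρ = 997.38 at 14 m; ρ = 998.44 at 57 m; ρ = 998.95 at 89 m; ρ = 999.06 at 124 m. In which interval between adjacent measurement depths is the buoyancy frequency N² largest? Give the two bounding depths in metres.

14–57 m

Compute the density gradient over each adjacent pair:
  14–57 m: Δρ/Δz = 1.06/43 = 0.025 kg m⁻⁴
  57–89 m: Δρ/Δz = 0.51/32 = 0.016 kg m⁻⁴
  89–124 m: Δρ/Δz = 0.11/35 = 3.1 × 10⁻³ kg m⁻⁴
The largest gradient is in the 14–57 m interval — the pycnocline.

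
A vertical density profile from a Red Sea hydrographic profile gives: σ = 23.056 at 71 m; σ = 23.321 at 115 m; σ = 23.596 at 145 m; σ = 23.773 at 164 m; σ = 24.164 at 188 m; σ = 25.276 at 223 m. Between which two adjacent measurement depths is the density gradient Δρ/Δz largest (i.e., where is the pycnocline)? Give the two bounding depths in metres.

Compute the density gradient over each adjacent pair:
  71–115 m: Δρ/Δz = 0.265/44 = 6.0 × 10⁻³ kg m⁻⁴
  115–145 m: Δρ/Δz = 0.275/30 = 9.2 × 10⁻³ kg m⁻⁴
  145–164 m: Δρ/Δz = 0.177/19 = 9.3 × 10⁻³ kg m⁻⁴
  164–188 m: Δρ/Δz = 0.391/24 = 0.016 kg m⁻⁴
  188–223 m: Δρ/Δz = 1.112/35 = 0.032 kg m⁻⁴
The largest gradient is in the 188–223 m interval — the pycnocline.

188–223 m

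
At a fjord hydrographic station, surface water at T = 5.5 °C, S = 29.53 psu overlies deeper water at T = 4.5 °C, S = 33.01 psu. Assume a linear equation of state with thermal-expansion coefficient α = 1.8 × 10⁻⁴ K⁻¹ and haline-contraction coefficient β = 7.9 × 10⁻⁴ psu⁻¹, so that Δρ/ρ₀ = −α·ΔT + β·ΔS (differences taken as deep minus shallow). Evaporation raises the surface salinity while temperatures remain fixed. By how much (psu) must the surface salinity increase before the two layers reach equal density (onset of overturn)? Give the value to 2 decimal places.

3.71 psu

Neutral buoyancy requires −α(T_deep − T_surf) + β(S_deep − S_surf′) = 0.
S_surf′ = S_deep − (α/β)·ΔT = 33.01 − (1.8 × 10⁻⁴/7.9 × 10⁻⁴)·(-1.0) = 33.2378 psu.
Increase required: 33.2378 − 29.53 = 3.7078 psu.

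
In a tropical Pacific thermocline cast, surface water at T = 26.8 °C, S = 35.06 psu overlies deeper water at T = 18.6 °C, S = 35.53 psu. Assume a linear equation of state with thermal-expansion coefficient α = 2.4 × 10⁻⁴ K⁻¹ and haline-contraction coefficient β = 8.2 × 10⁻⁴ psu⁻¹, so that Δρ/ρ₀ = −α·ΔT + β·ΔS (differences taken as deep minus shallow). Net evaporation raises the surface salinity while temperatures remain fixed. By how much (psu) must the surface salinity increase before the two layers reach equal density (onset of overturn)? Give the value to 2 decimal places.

Neutral buoyancy requires −α(T_deep − T_surf) + β(S_deep − S_surf′) = 0.
S_surf′ = S_deep − (α/β)·ΔT = 35.53 − (2.4 × 10⁻⁴/8.2 × 10⁻⁴)·(-8.2) = 37.9300 psu.
Increase required: 37.9300 − 35.06 = 2.8700 psu.

2.87 psu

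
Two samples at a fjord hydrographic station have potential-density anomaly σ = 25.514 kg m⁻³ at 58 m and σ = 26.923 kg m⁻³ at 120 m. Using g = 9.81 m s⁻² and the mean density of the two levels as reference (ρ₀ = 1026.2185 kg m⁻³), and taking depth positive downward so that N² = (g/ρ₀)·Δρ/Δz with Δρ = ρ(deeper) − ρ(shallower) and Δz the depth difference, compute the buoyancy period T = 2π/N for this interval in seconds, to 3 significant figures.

Δρ = 1026.923 − 1025.514 = 1.409 kg m⁻³ over Δz = 120 − 58 = 62 m.
N² = (9.81/1026.2185) × (1.409/62) = 2.1724 × 10⁻⁴ s⁻².
N = √(2.1724 × 10⁻⁴) = 0.014739 rad s⁻¹, so T = 2π/N = 426.30 s ≈ 426 s.
A positive N² confirms static stability across the interval.

426 s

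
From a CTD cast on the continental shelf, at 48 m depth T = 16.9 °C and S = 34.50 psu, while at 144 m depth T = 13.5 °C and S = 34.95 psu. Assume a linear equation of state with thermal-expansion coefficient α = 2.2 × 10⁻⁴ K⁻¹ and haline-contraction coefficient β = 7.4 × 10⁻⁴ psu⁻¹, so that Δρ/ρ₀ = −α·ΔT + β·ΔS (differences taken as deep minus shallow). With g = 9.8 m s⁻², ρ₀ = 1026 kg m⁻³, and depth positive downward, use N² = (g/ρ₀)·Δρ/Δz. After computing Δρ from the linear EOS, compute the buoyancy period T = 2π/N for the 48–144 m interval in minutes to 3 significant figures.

9.97 min

ΔT = -3.4 K, ΔS = +0.45 psu (deep − shallow).
Δρ/ρ₀ = −αΔT + βΔS = 7.48 × 10⁻⁴ + 3.33 × 10⁻⁴ = 1.081 × 10⁻³, so Δρ ≈ 1.109 kg m⁻³.
N² = (g/ρ₀)·Δρ/Δz = g·(Δρ/ρ₀)/Δz = 9.8 × 1.081 × 10⁻³ / 96 = 1.1035 × 10⁻⁴ s⁻².
N = √(1.1035 × 10⁻⁴) = 0.010505 rad s⁻¹ → T = 2π/N = 598.11 s = 9.9685 min ≈ 9.97 min.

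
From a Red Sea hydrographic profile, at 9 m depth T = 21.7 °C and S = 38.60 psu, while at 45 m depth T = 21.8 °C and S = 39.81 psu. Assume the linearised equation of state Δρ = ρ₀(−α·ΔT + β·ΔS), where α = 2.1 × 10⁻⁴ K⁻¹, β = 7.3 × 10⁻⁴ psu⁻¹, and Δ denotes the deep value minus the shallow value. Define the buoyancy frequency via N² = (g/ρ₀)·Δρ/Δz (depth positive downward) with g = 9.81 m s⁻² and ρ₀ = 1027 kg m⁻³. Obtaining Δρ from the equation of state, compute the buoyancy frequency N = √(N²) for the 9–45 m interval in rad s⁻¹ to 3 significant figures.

ΔT = +0.1 K, ΔS = +1.21 psu (deep − shallow).
Δρ/ρ₀ = −αΔT + βΔS = -2.10 × 10⁻⁵ + 8.833 × 10⁻⁴ = 8.623 × 10⁻⁴, so Δρ ≈ 0.8856 kg m⁻³.
N² = (g/ρ₀)·Δρ/Δz = g·(Δρ/ρ₀)/Δz = 9.81 × 8.623 × 10⁻⁴ / 36 = 2.3498 × 10⁻⁴ s⁻².
N = √(2.3498 × 10⁻⁴) = 0.015329 rad s⁻¹ ≈ 0.0153 rad s⁻¹.

0.0153 rad s⁻¹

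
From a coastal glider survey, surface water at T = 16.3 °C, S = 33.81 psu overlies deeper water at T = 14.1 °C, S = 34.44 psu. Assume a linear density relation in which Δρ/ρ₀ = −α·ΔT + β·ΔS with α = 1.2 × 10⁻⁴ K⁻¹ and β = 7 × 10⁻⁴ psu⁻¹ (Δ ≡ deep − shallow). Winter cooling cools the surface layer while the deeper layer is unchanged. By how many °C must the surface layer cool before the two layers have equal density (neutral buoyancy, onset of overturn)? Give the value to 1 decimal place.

5.9 °C

Neutral buoyancy requires Δρ = 0, i.e. −α(T_deep − T_surf′) + β(S_deep − S_surf) = 0.
T_surf′ = T_deep − (β/α)·ΔS = 14.1 − (7 × 10⁻⁴/1.2 × 10⁻⁴)·(+0.63) = 10.425 °C.
Cooling required: 16.3 − (10.425) = 5.875 °C.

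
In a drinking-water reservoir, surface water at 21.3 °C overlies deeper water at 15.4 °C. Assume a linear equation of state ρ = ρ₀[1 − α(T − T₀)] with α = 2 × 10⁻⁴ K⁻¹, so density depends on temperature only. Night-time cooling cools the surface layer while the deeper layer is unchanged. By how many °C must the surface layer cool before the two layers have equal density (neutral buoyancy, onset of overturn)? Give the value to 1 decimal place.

With temperature the only control, equal density requires T_surf′ = T_deep.
T_surf′ = 15.4 °C.
Cooling required: 21.3 − 15.4 = 5.9 °C.

5.9 °C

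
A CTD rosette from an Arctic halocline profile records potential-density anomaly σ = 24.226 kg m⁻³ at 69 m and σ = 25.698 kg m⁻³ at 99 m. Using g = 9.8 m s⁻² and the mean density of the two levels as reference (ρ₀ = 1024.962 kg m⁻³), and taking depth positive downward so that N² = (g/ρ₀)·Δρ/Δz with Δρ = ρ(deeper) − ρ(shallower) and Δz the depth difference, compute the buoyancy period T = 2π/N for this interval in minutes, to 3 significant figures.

Δρ = 1025.698 − 1024.226 = 1.472 kg m⁻³ over Δz = 99 − 69 = 30 m.
N² = (9.8/1024.962) × (1.472/30) = 4.6914 × 10⁻⁴ s⁻².
N = √(4.6914 × 10⁻⁴) = 0.021660 rad s⁻¹, so T = 2π/N = 290.08 s = 4.8347 min ≈ 4.83 min.
Since Δρ > 0 the layer is stably stratified.

4.83 min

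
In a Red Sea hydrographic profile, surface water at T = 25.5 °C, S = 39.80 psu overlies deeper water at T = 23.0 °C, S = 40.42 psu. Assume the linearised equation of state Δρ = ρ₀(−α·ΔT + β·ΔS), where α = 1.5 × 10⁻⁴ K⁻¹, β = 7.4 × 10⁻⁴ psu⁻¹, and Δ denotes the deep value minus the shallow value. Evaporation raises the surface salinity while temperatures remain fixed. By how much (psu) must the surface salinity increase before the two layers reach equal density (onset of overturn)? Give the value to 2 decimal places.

1.13 psu

Neutral buoyancy requires −α(T_deep − T_surf) + β(S_deep − S_surf′) = 0.
S_surf′ = S_deep − (α/β)·ΔT = 40.42 − (1.5 × 10⁻⁴/7.4 × 10⁻⁴)·(-2.5) = 40.9268 psu.
Increase required: 40.9268 − 39.80 = 1.1268 psu.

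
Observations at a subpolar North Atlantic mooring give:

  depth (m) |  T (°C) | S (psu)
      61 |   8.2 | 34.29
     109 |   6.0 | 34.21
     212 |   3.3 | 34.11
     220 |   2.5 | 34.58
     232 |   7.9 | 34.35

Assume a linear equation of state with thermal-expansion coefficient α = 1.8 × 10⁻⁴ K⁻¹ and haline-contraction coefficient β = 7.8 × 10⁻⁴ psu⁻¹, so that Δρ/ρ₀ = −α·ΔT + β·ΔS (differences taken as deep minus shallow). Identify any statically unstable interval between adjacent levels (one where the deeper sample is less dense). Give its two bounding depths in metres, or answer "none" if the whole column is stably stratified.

Evaluate Δρ/ρ₀ = −αΔT + βΔS across each adjacent pair:
  61–109 m: −αΔT+βΔS = −(1.8 × 10⁻⁴)(-2.2)+(7.8 × 10⁻⁴)(-0.08) = 3.3 × 10⁻⁴ → stable
  109–212 m: −αΔT+βΔS = −(1.8 × 10⁻⁴)(-2.7)+(7.8 × 10⁻⁴)(-0.10) = 4.1 × 10⁻⁴ → stable
  212–220 m: −αΔT+βΔS = −(1.8 × 10⁻⁴)(-0.8)+(7.8 × 10⁻⁴)(+0.47) = 5.1 × 10⁻⁴ → stable
  220–232 m: −αΔT+βΔS = −(1.8 × 10⁻⁴)(+5.4)+(7.8 × 10⁻⁴)(-0.23) = -1.2 × 10⁻³ → UNSTABLE
The 220–232 m interval has Δρ < 0: lighter water underlies denser water.

220–232 m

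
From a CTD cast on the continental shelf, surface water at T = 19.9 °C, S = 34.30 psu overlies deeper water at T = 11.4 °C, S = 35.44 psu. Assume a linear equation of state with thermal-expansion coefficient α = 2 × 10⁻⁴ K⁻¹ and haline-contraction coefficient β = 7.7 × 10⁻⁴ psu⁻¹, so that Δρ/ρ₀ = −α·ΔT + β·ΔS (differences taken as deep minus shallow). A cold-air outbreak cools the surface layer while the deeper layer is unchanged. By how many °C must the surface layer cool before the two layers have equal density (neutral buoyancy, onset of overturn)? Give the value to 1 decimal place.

12.9 °C

Neutral buoyancy requires Δρ = 0, i.e. −α(T_deep − T_surf′) + β(S_deep − S_surf) = 0.
T_surf′ = T_deep − (β/α)·ΔS = 11.4 − (7.7 × 10⁻⁴/2 × 10⁻⁴)·(+1.14) = 7.011 °C.
Cooling required: 19.9 − (7.011) = 12.889 °C.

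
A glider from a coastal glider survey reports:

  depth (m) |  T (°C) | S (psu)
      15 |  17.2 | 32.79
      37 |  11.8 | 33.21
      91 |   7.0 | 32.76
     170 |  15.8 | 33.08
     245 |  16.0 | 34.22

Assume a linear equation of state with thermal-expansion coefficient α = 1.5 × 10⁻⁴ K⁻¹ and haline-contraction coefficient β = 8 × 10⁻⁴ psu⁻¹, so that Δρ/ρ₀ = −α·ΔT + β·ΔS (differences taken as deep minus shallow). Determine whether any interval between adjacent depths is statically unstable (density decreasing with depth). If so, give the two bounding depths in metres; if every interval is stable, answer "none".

91–170 m

Evaluate Δρ/ρ₀ = −αΔT + βΔS across each adjacent pair:
  15–37 m: −αΔT+βΔS = −(1.5 × 10⁻⁴)(-5.4)+(8 × 10⁻⁴)(+0.42) = 1.1 × 10⁻³ → stable
  37–91 m: −αΔT+βΔS = −(1.5 × 10⁻⁴)(-4.8)+(8 × 10⁻⁴)(-0.45) = 3.6 × 10⁻⁴ → stable
  91–170 m: −αΔT+βΔS = −(1.5 × 10⁻⁴)(+8.8)+(8 × 10⁻⁴)(+0.32) = -1.1 × 10⁻³ → UNSTABLE
  170–245 m: −αΔT+βΔS = −(1.5 × 10⁻⁴)(+0.2)+(8 × 10⁻⁴)(+1.14) = 8.8 × 10⁻⁴ → stable
The 91–170 m interval has Δρ < 0: lighter water underlies denser water.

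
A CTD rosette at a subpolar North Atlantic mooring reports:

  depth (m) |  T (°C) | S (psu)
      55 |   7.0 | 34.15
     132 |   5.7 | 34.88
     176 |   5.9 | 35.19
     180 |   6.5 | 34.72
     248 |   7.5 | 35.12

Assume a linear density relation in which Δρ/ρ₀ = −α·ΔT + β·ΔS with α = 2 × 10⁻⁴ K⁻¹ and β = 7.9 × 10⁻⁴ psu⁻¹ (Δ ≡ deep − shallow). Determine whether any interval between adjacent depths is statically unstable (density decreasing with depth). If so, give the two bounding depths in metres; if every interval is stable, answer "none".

Evaluate Δρ/ρ₀ = −αΔT + βΔS across each adjacent pair:
  55–132 m: −αΔT+βΔS = −(2 × 10⁻⁴)(-1.3)+(7.9 × 10⁻⁴)(+0.73) = 8.4 × 10⁻⁴ → stable
  132–176 m: −αΔT+βΔS = −(2 × 10⁻⁴)(+0.2)+(7.9 × 10⁻⁴)(+0.31) = 2.0 × 10⁻⁴ → stable
  176–180 m: −αΔT+βΔS = −(2 × 10⁻⁴)(+0.6)+(7.9 × 10⁻⁴)(-0.47) = -4.9 × 10⁻⁴ → UNSTABLE
  180–248 m: −αΔT+βΔS = −(2 × 10⁻⁴)(+1.0)+(7.9 × 10⁻⁴)(+0.40) = 1.2 × 10⁻⁴ → stable
The 176–180 m interval has Δρ < 0: lighter water underlies denser water.

176–180 m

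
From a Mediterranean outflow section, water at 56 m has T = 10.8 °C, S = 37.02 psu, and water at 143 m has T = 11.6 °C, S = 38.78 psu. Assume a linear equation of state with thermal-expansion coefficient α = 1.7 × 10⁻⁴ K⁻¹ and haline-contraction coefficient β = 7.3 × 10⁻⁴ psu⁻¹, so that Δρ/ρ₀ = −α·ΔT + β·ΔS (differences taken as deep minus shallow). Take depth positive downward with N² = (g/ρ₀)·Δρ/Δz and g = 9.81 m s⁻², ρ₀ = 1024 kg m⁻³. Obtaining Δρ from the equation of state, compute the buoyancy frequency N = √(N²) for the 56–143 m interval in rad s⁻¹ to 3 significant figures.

0.0114 rad s⁻¹

ΔT = +0.8 K, ΔS = +1.76 psu (deep − shallow).
Δρ/ρ₀ = −αΔT + βΔS = -1.36 × 10⁻⁴ + 1.2848 × 10⁻³ = 1.1488 × 10⁻³, so Δρ ≈ 1.176 kg m⁻³.
N² = (g/ρ₀)·Δρ/Δz = g·(Δρ/ρ₀)/Δz = 9.81 × 1.1488 × 10⁻³ / 87 = 1.2954 × 10⁻⁴ s⁻².
N = √(1.2954 × 10⁻⁴) = 0.011382 rad s⁻¹ ≈ 0.0114 rad s⁻¹.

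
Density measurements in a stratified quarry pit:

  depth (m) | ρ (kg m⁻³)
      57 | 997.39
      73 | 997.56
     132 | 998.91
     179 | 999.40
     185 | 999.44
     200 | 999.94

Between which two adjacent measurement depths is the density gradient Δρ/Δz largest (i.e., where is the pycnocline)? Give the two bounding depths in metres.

Compute the density gradient over each adjacent pair:
  57–73 m: Δρ/Δz = 0.17/16 = 0.011 kg m⁻⁴
  73–132 m: Δρ/Δz = 1.35/59 = 0.023 kg m⁻⁴
  132–179 m: Δρ/Δz = 0.49/47 = 0.010 kg m⁻⁴
  179–185 m: Δρ/Δz = 0.04/6 = 6.7 × 10⁻³ kg m⁻⁴
  185–200 m: Δρ/Δz = 0.50/15 = 0.033 kg m⁻⁴
The largest gradient is in the 185–200 m interval — the pycnocline.

185–200 m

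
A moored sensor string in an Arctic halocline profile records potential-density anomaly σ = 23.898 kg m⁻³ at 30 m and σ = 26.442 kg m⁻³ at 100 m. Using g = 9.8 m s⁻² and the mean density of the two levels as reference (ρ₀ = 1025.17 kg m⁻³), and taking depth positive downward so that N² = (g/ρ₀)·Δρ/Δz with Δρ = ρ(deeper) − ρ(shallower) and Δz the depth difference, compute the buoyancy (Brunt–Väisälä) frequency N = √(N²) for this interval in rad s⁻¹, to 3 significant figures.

0.0186 rad s⁻¹

Δρ = 1026.442 − 1023.898 = 2.544 kg m⁻³ over Δz = 100 − 30 = 70 m.
N² = (9.8/1025.17) × (2.544/70) = 3.4742 × 10⁻⁴ s⁻².
N = √(3.4742 × 10⁻⁴) = 0.018639 rad s⁻¹ ≈ 0.0186 rad s⁻¹.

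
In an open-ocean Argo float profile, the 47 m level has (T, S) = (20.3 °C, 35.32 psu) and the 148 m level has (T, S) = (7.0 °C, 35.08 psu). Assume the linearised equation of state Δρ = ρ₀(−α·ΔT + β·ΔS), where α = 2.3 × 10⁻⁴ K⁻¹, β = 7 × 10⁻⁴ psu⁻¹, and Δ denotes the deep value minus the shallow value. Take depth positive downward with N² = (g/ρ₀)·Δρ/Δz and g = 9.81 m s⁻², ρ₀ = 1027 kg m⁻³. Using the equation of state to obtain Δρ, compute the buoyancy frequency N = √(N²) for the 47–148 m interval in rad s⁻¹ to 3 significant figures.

ΔT = -13.3 K, ΔS = -0.24 psu (deep − shallow).
Δρ/ρ₀ = −αΔT + βΔS = 3.059 × 10⁻³ − 1.68 × 10⁻⁴ = 2.891 × 10⁻³, so Δρ ≈ 2.969 kg m⁻³.
N² = (g/ρ₀)·Δρ/Δz = g·(Δρ/ρ₀)/Δz = 9.81 × 2.891 × 10⁻³ / 101 = 2.8080 × 10⁻⁴ s⁻².
N = √(2.8080 × 10⁻⁴) = 0.016757 rad s⁻¹ ≈ 0.0168 rad s⁻¹.

0.0168 rad s⁻¹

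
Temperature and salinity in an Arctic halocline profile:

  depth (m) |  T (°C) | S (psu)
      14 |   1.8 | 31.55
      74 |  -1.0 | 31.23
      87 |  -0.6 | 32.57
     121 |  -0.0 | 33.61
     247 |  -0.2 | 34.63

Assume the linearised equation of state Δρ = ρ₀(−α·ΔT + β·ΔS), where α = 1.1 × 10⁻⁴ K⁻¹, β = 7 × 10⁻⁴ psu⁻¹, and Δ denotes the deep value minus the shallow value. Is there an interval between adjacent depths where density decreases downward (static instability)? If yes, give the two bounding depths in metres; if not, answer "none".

none

Evaluate Δρ/ρ₀ = −αΔT + βΔS across each adjacent pair:
  14–74 m: −αΔT+βΔS = −(1.1 × 10⁻⁴)(-2.8)+(7 × 10⁻⁴)(-0.32) = 8.4 × 10⁻⁵ → stable
  74–87 m: −αΔT+βΔS = −(1.1 × 10⁻⁴)(+0.4)+(7 × 10⁻⁴)(+1.34) = 8.9 × 10⁻⁴ → stable
  87–121 m: −αΔT+βΔS = −(1.1 × 10⁻⁴)(+0.6)+(7 × 10⁻⁴)(+1.04) = 6.6 × 10⁻⁴ → stable
  121–247 m: −αΔT+βΔS = −(1.1 × 10⁻⁴)(-0.2)+(7 × 10⁻⁴)(+1.02) = 7.4 × 10⁻⁴ → stable
Every interval has Δρ > 0: the column is stably stratified throughout.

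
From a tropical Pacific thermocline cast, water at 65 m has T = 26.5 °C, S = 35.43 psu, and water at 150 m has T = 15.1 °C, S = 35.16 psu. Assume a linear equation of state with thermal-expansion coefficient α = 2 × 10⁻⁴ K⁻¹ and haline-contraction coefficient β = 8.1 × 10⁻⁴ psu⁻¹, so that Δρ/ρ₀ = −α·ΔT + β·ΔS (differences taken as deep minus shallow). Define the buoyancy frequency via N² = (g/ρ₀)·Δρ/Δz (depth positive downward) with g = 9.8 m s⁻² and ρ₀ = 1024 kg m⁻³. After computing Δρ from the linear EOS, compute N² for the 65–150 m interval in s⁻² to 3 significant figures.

ΔT = -11.4 K, ΔS = -0.27 psu (deep − shallow).
Δρ/ρ₀ = −αΔT + βΔS = 2.28 × 10⁻³ − 2.187 × 10⁻⁴ = 2.0613 × 10⁻³, so Δρ ≈ 2.111 kg m⁻³.
N² = (g/ρ₀)·Δρ/Δz = g·(Δρ/ρ₀)/Δz = 9.8 × 2.0613 × 10⁻³ / 85 = 2.3766 × 10⁻⁴ s⁻² ≈ 2.38 × 10⁻⁴ s⁻².

2.38 × 10⁻⁴ s⁻²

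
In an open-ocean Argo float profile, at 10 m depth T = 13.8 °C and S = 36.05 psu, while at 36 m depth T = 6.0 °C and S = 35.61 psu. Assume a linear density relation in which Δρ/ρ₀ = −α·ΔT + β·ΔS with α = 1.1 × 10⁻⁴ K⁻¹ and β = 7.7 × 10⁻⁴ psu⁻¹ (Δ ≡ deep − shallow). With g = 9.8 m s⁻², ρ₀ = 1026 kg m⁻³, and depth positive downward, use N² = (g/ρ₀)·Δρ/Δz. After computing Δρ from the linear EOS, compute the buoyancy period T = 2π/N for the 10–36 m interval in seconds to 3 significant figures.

449 s

ΔT = -7.8 K, ΔS = -0.44 psu (deep − shallow).
Δρ/ρ₀ = −αΔT + βΔS = 8.58 × 10⁻⁴ − 3.388 × 10⁻⁴ = 5.192 × 10⁻⁴, so Δρ ≈ 0.5327 kg m⁻³.
N² = (g/ρ₀)·Δρ/Δz = g·(Δρ/ρ₀)/Δz = 9.8 × 5.192 × 10⁻⁴ / 26 = 1.9570 × 10⁻⁴ s⁻².
N = √(1.9570 × 10⁻⁴) = 0.013989 rad s⁻¹ → T = 2π/N = 449.15 s ≈ 449 s.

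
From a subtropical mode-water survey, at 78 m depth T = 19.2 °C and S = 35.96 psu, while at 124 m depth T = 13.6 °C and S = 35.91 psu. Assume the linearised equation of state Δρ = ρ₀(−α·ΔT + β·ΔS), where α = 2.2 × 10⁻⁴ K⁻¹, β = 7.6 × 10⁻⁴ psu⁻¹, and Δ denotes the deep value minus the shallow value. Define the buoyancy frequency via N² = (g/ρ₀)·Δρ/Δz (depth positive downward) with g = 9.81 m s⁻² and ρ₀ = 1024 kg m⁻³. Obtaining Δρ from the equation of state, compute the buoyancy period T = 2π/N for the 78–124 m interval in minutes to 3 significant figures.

6.56 min

ΔT = -5.6 K, ΔS = -0.05 psu (deep − shallow).
Δρ/ρ₀ = −αΔT + βΔS = 1.232 × 10⁻³ − 3.80 × 10⁻⁵ = 1.194 × 10⁻³, so Δρ ≈ 1.223 kg m⁻³.
N² = (g/ρ₀)·Δρ/Δz = g·(Δρ/ρ₀)/Δz = 9.81 × 1.194 × 10⁻³ / 46 = 2.5463 × 10⁻⁴ s⁻².
N = √(2.5463 × 10⁻⁴) = 0.015957 rad s⁻¹ → T = 2π/N = 393.76 s = 6.5627 min ≈ 6.56 min.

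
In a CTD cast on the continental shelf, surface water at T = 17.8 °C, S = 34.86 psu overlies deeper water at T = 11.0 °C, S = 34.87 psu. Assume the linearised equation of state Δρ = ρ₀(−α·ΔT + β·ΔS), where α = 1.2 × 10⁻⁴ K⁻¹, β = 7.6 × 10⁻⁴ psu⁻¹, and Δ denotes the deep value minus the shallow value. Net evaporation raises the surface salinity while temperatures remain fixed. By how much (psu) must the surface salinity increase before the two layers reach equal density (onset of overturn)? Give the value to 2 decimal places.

Neutral buoyancy requires −α(T_deep − T_surf) + β(S_deep − S_surf′) = 0.
S_surf′ = S_deep − (α/β)·ΔT = 34.87 − (1.2 × 10⁻⁴/7.6 × 10⁻⁴)·(-6.8) = 35.9437 psu.
Increase required: 35.9437 − 34.86 = 1.0837 psu.

1.08 psu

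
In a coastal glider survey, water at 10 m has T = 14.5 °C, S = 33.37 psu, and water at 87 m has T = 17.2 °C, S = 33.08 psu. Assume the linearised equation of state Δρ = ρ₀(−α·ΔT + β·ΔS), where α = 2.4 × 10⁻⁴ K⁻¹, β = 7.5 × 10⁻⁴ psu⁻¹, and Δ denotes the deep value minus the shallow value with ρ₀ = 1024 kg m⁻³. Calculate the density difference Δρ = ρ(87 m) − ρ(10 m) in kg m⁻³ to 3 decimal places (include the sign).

-0.886 kg m⁻³

ΔT = +2.7 K, ΔS = -0.29 psu (deep − shallow).
Δρ/ρ₀ = −(2.4 × 10⁻⁴)(+2.7) + (7.5 × 10⁻⁴)(-0.29) = -8.655 × 10⁻⁴.
Δρ = 1024 × (-8.655 × 10⁻⁴) = -0.886 kg m⁻³.
Negative Δρ: lighter below, statically unstable.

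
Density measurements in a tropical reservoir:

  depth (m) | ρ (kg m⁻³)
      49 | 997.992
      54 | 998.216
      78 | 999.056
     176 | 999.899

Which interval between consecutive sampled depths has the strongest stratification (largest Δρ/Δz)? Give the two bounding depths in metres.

49–54 m

Compute the density gradient over each adjacent pair:
  49–54 m: Δρ/Δz = 0.224/5 = 0.045 kg m⁻⁴
  54–78 m: Δρ/Δz = 0.840/24 = 0.035 kg m⁻⁴
  78–176 m: Δρ/Δz = 0.843/98 = 8.6 × 10⁻³ kg m⁻⁴
The largest gradient is in the 49–54 m interval — the pycnocline.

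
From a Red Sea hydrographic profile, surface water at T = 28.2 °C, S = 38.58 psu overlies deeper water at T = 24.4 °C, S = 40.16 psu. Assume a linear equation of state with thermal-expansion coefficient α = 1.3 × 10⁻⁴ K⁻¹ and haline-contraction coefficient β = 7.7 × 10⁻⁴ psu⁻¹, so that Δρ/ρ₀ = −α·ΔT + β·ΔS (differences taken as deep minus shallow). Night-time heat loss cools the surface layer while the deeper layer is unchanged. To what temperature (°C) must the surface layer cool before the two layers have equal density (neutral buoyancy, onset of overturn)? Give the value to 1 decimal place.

Neutral buoyancy requires Δρ = 0, i.e. −α(T_deep − T_surf′) + β(S_deep − S_surf) = 0.
T_surf′ = T_deep − (β/α)·ΔS = 24.4 − (7.7 × 10⁻⁴/1.3 × 10⁻⁴)·(+1.58) = 15.042 °C.
Cooling required: 28.2 − (15.042) = 13.158 °C.

15.0 °C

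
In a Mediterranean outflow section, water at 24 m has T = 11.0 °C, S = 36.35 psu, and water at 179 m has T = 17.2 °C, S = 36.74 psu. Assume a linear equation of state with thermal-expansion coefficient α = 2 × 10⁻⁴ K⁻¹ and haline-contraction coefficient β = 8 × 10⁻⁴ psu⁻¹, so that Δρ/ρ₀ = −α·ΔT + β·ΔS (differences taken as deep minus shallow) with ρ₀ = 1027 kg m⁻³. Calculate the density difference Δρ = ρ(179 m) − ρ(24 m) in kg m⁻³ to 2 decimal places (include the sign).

ΔT = +6.2 K, ΔS = +0.39 psu (deep − shallow).
Δρ/ρ₀ = −(2 × 10⁻⁴)(+6.2) + (8 × 10⁻⁴)(+0.39) = -9.28 × 10⁻⁴.
Δρ = 1027 × (-9.28 × 10⁻⁴) = -0.95 kg m⁻³.
Negative Δρ: lighter below, statically unstable.

-0.95 kg m⁻³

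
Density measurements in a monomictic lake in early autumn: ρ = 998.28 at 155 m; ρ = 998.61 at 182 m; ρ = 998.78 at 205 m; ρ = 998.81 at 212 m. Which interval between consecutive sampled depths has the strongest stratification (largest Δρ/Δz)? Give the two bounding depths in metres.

Compute the density gradient over each adjacent pair:
  155–182 m: Δρ/Δz = 0.33/27 = 0.012 kg m⁻⁴
  182–205 m: Δρ/Δz = 0.17/23 = 7.4 × 10⁻³ kg m⁻⁴
  205–212 m: Δρ/Δz = 0.03/7 = 4.3 × 10⁻³ kg m⁻⁴
The largest gradient is in the 155–182 m interval — the pycnocline.

155–182 m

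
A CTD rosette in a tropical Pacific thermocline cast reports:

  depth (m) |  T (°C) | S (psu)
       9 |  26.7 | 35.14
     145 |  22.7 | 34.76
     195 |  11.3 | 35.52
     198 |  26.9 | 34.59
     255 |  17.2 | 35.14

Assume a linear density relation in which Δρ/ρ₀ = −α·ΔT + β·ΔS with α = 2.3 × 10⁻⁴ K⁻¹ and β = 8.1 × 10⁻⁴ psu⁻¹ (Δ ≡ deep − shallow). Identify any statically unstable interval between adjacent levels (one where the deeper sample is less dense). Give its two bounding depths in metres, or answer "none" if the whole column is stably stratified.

Evaluate Δρ/ρ₀ = −αΔT + βΔS across each adjacent pair:
  9–145 m: −αΔT+βΔS = −(2.3 × 10⁻⁴)(-4.0)+(8.1 × 10⁻⁴)(-0.38) = 6.1 × 10⁻⁴ → stable
  145–195 m: −αΔT+βΔS = −(2.3 × 10⁻⁴)(-11.4)+(8.1 × 10⁻⁴)(+0.76) = 3.2 × 10⁻³ → stable
  195–198 m: −αΔT+βΔS = −(2.3 × 10⁻⁴)(+15.6)+(8.1 × 10⁻⁴)(-0.93) = -4.3 × 10⁻³ → UNSTABLE
  198–255 m: −αΔT+βΔS = −(2.3 × 10⁻⁴)(-9.7)+(8.1 × 10⁻⁴)(+0.55) = 2.7 × 10⁻³ → stable
The 195–198 m interval has Δρ < 0: lighter water underlies denser water.

195–198 m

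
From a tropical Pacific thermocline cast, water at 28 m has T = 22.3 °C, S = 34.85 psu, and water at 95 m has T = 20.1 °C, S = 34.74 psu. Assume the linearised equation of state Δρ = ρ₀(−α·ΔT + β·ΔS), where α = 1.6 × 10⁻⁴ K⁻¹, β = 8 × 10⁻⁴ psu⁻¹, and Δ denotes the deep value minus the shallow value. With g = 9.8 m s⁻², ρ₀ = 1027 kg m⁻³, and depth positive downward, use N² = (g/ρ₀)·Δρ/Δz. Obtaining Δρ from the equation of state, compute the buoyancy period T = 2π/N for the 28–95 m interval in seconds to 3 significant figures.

1.01 × 10³ s

ΔT = -2.2 K, ΔS = -0.11 psu (deep − shallow).
Δρ/ρ₀ = −αΔT + βΔS = 3.52 × 10⁻⁴ − 8.80 × 10⁻⁵ = 2.64 × 10⁻⁴, so Δρ ≈ 0.2711 kg m⁻³.
N² = (g/ρ₀)·Δρ/Δz = g·(Δρ/ρ₀)/Δz = 9.8 × 2.64 × 10⁻⁴ / 67 = 3.8615 × 10⁻⁵ s⁻².
N = √(3.8615 × 10⁻⁵) = 6.2141 × 10⁻³ rad s⁻¹ → T = 2π/N = 1.0111 × 10³ s ≈ 1.01 × 10³ s.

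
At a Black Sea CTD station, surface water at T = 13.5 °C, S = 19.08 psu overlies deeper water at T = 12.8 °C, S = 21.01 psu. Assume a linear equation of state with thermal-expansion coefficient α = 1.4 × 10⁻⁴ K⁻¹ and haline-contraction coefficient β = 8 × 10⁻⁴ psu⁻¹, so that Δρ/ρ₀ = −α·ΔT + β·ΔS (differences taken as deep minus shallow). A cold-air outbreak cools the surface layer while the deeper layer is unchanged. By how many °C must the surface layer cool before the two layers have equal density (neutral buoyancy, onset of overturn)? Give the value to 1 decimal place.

11.7 °C

Neutral buoyancy requires Δρ = 0, i.e. −α(T_deep − T_surf′) + β(S_deep − S_surf) = 0.
T_surf′ = T_deep − (β/α)·ΔS = 12.8 − (8 × 10⁻⁴/1.4 × 10⁻⁴)·(+1.93) = 1.771 °C.
Cooling required: 13.5 − (1.771) = 11.729 °C.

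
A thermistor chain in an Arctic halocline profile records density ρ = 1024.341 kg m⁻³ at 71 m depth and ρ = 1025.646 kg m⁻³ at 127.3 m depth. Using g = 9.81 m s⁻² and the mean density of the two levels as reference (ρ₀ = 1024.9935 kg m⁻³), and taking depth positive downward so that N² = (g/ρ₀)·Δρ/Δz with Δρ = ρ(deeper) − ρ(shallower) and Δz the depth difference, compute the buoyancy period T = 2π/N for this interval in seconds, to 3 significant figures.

422 s

Δρ = 1025.646 − 1024.341 = 1.305 kg m⁻³ over Δz = 127.3 − 71 = 56.3 m.
N² = (9.81/1024.9935) × (1.305/56.3) = 2.2185 × 10⁻⁴ s⁻².
N = √(2.2185 × 10⁻⁴) = 0.014895 rad s⁻¹, so T = 2π/N = 421.83 s ≈ 422 s.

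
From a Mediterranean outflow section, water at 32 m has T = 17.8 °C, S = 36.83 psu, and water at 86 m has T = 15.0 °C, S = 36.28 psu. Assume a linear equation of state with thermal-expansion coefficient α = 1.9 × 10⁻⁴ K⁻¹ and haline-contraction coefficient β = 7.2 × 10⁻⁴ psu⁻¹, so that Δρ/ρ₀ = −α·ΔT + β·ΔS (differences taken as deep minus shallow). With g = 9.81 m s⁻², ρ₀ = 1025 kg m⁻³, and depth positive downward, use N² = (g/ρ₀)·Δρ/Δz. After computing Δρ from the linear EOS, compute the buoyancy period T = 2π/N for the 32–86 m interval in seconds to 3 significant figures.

1.26 × 10³ s

ΔT = -2.8 K, ΔS = -0.55 psu (deep − shallow).
Δρ/ρ₀ = −αΔT + βΔS = 5.32 × 10⁻⁴ − 3.96 × 10⁻⁴ = 1.36 × 10⁻⁴, so Δρ ≈ 0.1394 kg m⁻³.
N² = (g/ρ₀)·Δρ/Δz = g·(Δρ/ρ₀)/Δz = 9.81 × 1.36 × 10⁻⁴ / 54 = 2.4707 × 10⁻⁵ s⁻².
N = √(2.4707 × 10⁻⁵) = 4.9706 × 10⁻³ rad s⁻¹ → T = 2π/N = 1.2641 × 10³ s ≈ 1.26 × 10³ s.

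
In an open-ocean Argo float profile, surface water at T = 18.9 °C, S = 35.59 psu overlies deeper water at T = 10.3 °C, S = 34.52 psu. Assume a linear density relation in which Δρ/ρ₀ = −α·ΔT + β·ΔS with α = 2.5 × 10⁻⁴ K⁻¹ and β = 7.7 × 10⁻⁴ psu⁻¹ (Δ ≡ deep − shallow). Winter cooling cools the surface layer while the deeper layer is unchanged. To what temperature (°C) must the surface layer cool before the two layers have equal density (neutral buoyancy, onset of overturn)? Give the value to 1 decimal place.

Neutral buoyancy requires Δρ = 0, i.e. −α(T_deep − T_surf′) + β(S_deep − S_surf) = 0.
T_surf′ = T_deep − (β/α)·ΔS = 10.3 − (7.7 × 10⁻⁴/2.5 × 10⁻⁴)·(-1.07) = 13.596 °C.
Cooling required: 18.9 − (13.596) = 5.304 °C.

13.6 °C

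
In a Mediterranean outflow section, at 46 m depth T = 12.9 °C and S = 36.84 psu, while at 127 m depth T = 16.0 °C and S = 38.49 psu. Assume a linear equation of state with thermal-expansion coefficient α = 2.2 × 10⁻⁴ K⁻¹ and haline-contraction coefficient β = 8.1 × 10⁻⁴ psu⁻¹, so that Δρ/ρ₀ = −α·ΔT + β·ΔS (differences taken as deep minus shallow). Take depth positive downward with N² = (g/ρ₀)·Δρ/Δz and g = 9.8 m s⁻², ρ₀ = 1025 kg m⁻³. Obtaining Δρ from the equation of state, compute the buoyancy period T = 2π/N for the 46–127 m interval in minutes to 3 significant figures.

ΔT = +3.1 K, ΔS = +1.65 psu (deep − shallow).
Δρ/ρ₀ = −αΔT + βΔS = -6.82 × 10⁻⁴ + 1.3365 × 10⁻³ = 6.545 × 10⁻⁴, so Δρ ≈ 0.6709 kg m⁻³.
N² = (g/ρ₀)·Δρ/Δz = g·(Δρ/ρ₀)/Δz = 9.8 × 6.545 × 10⁻⁴ / 81 = 7.9186 × 10⁻⁵ s⁻².
N = √(7.9186 × 10⁻⁵) = 8.8987 × 10⁻³ rad s⁻¹ → T = 2π/N = 706.08 s = 11.768 min ≈ 11.8 min.

11.8 min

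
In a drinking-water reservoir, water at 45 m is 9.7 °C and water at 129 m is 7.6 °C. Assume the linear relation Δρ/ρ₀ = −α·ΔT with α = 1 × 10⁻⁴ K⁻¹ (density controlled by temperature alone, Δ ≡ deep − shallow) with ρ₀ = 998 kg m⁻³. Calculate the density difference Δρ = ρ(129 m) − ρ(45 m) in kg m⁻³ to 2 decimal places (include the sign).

+0.21 kg m⁻³

ΔT = -2.1 K, Δρ/ρ₀ = −αΔT = 2.10 × 10⁻⁴.
Δρ = 998 × (2.10 × 10⁻⁴) = +0.21 kg m⁻³.
Positive Δρ: denser below, stable.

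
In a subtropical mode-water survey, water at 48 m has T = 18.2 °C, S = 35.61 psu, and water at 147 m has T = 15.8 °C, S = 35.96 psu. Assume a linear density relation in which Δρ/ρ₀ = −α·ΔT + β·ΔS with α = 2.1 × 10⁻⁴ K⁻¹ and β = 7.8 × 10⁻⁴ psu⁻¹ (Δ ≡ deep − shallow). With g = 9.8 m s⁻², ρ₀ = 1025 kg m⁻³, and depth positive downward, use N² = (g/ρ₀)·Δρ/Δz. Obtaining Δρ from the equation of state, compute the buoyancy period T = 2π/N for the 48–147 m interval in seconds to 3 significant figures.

716 s

ΔT = -2.4 K, ΔS = +0.35 psu (deep − shallow).
Δρ/ρ₀ = −αΔT + βΔS = 5.04 × 10⁻⁴ + 2.73 × 10⁻⁴ = 7.77 × 10⁻⁴, so Δρ ≈ 0.7964 kg m⁻³.
N² = (g/ρ₀)·Δρ/Δz = g·(Δρ/ρ₀)/Δz = 9.8 × 7.77 × 10⁻⁴ / 99 = 7.6915 × 10⁻⁵ s⁻².
N = √(7.6915 × 10⁻⁵) = 8.7701 × 10⁻³ rad s⁻¹ → T = 2π/N = 716.43 s ≈ 716 s.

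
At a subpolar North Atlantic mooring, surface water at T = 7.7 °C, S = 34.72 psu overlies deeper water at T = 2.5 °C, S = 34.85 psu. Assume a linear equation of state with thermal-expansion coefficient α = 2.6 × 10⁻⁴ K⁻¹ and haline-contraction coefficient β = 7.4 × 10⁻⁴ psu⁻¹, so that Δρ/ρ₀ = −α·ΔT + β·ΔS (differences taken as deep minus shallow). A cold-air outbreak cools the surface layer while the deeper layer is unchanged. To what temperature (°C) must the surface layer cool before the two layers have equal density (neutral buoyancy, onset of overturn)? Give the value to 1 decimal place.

2.1 °C

Neutral buoyancy requires Δρ = 0, i.e. −α(T_deep − T_surf′) + β(S_deep − S_surf) = 0.
T_surf′ = T_deep − (β/α)·ΔS = 2.5 − (7.4 × 10⁻⁴/2.6 × 10⁻⁴)·(+0.13) = 2.130 °C.
Cooling required: 7.7 − (2.130) = 5.570 °C.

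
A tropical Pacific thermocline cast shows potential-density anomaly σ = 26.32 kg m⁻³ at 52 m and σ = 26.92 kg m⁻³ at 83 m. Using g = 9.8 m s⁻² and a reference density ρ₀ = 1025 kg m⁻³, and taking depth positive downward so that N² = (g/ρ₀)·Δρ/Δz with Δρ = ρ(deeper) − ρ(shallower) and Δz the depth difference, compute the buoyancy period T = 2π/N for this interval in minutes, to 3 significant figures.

Δρ = 1026.92 − 1026.32 = 0.60 kg m⁻³ over Δz = 83 − 52 = 31 m.
N² = (9.8/1025) × (0.60/31) = 1.8505 × 10⁻⁴ s⁻².
N = √(1.8505 × 10⁻⁴) = 0.013603 rad s⁻¹, so T = 2π/N = 461.90 s = 7.6983 min ≈ 7.70 min.

7.70 min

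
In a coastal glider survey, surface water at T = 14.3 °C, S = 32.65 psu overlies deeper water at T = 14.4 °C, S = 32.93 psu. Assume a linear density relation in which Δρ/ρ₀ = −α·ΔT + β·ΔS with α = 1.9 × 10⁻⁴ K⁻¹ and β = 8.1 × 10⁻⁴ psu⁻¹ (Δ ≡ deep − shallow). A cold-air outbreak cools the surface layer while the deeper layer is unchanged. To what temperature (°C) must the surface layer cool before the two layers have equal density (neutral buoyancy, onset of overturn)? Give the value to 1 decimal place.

13.2 °C

Neutral buoyancy requires Δρ = 0, i.e. −α(T_deep − T_surf′) + β(S_deep − S_surf) = 0.
T_surf′ = T_deep − (β/α)·ΔS = 14.4 − (8.1 × 10⁻⁴/1.9 × 10⁻⁴)·(+0.28) = 13.206 °C.
Cooling required: 14.3 − (13.206) = 1.094 °C.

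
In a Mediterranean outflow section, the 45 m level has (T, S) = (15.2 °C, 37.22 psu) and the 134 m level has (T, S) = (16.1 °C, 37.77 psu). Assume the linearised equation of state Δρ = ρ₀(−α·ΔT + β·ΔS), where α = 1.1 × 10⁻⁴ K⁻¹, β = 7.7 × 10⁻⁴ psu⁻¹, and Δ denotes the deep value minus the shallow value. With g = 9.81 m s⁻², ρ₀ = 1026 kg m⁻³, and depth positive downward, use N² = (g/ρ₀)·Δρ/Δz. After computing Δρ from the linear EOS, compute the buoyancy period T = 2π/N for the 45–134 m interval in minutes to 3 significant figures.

ΔT = +0.9 K, ΔS = +0.55 psu (deep − shallow).
Δρ/ρ₀ = −αΔT + βΔS = -9.90 × 10⁻⁵ + 4.235 × 10⁻⁴ = 3.245 × 10⁻⁴, so Δρ ≈ 0.3329 kg m⁻³.
N² = (g/ρ₀)·Δρ/Δz = g·(Δρ/ρ₀)/Δz = 9.81 × 3.245 × 10⁻⁴ / 89 = 3.5768 × 10⁻⁵ s⁻².
N = √(3.5768 × 10⁻⁵) = 5.9806 × 10⁻³ rad s⁻¹ → T = 2π/N = 1.0506 × 10³ s = 17.510 min ≈ 17.5 min.

17.5 min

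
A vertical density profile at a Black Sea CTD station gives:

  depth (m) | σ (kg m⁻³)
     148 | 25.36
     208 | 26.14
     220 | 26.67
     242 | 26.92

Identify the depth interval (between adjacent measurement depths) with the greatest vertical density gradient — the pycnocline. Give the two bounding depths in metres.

208–220 m

Compute the density gradient over each adjacent pair:
  148–208 m: Δρ/Δz = 0.78/60 = 0.013 kg m⁻⁴
  208–220 m: Δρ/Δz = 0.53/12 = 0.044 kg m⁻⁴
  220–242 m: Δρ/Δz = 0.25/22 = 0.011 kg m⁻⁴
The largest gradient is in the 208–220 m interval — the pycnocline.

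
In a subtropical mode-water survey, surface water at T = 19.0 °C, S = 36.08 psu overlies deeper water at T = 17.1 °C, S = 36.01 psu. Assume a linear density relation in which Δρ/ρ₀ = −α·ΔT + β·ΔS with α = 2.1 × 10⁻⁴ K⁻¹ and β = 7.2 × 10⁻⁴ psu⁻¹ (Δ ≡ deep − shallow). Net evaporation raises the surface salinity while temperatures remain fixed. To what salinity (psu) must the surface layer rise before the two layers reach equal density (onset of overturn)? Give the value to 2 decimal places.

Neutral buoyancy requires −α(T_deep − T_surf) + β(S_deep − S_surf′) = 0.
S_surf′ = S_deep − (α/β)·ΔT = 36.01 − (2.1 × 10⁻⁴/7.2 × 10⁻⁴)·(-1.9) = 36.5642 psu.
Increase required: 36.5642 − 36.08 = 0.4842 psu.

36.56 psu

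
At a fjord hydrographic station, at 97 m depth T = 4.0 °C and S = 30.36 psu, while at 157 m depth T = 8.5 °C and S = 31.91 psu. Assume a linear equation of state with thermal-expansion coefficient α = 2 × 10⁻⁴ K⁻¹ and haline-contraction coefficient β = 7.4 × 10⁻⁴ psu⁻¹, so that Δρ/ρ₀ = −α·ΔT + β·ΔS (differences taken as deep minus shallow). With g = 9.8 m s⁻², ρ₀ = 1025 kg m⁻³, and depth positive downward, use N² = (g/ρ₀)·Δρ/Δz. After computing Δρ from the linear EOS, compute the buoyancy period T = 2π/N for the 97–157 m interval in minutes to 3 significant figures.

16.5 min

ΔT = +4.5 K, ΔS = +1.55 psu (deep − shallow).
Δρ/ρ₀ = −αΔT + βΔS = -9.00 × 10⁻⁴ + 1.147 × 10⁻³ = 2.47 × 10⁻⁴, so Δρ ≈ 0.2532 kg m⁻³.
N² = (g/ρ₀)·Δρ/Δz = g·(Δρ/ρ₀)/Δz = 9.8 × 2.47 × 10⁻⁴ / 60 = 4.0343 × 10⁻⁵ s⁻².
N = √(4.0343 × 10⁻⁵) = 6.3516 × 10⁻³ rad s⁻¹ → T = 2π/N = 989.23 s = 16.487 min ≈ 16.5 min.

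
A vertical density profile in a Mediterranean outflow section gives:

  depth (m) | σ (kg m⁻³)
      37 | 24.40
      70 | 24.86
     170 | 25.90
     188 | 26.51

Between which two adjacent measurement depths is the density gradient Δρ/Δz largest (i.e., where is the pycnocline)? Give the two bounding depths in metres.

Compute the density gradient over each adjacent pair:
  37–70 m: Δρ/Δz = 0.46/33 = 0.014 kg m⁻⁴
  70–170 m: Δρ/Δz = 1.04/100 = 0.010 kg m⁻⁴
  170–188 m: Δρ/Δz = 0.61/18 = 0.034 kg m⁻⁴
The largest gradient is in the 170–188 m interval — the pycnocline.

170–188 m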